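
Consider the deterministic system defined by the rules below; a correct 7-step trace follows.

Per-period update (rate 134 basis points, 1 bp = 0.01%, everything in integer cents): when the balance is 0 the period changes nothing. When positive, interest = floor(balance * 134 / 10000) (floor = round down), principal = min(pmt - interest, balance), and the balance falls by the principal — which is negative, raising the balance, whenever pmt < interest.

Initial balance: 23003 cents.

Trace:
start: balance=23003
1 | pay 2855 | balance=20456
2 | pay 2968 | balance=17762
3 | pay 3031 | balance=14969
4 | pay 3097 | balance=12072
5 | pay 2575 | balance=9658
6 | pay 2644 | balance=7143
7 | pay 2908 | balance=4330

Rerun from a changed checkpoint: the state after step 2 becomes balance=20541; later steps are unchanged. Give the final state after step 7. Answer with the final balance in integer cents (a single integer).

state after step 2 := balance=20541
3 | pay 3031 | balance=17785
4 | pay 3097 | balance=14926
5 | pay 2575 | balance=12551
6 | pay 2644 | balance=10075
7 | pay 2908 | balance=7302

7302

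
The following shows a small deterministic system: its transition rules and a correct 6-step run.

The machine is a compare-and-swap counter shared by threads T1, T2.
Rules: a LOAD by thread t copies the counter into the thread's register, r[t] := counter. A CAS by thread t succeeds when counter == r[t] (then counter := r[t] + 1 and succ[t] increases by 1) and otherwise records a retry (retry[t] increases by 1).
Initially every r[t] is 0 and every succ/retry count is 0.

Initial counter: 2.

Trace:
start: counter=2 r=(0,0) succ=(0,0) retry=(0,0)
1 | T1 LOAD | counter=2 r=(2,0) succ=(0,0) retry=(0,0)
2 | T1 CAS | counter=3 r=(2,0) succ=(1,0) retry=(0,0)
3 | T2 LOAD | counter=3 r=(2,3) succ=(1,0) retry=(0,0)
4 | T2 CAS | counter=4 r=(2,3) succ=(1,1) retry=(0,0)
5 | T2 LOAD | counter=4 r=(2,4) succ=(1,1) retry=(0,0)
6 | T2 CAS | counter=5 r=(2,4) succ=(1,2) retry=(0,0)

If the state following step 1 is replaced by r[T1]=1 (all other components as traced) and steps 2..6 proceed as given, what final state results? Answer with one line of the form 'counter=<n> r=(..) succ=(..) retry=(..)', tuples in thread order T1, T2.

state after step 1 := counter=2 r=(1,0) succ=(0,0) retry=(0,0)
2 | T1 CAS | counter=2 r=(1,0) succ=(0,0) retry=(1,0)
3 | T2 LOAD | counter=2 r=(1,2) succ=(0,0) retry=(1,0)
4 | T2 CAS | counter=3 r=(1,2) succ=(0,1) retry=(1,0)
5 | T2 LOAD | counter=3 r=(1,3) succ=(0,1) retry=(1,0)
6 | T2 CAS | counter=4 r=(1,3) succ=(0,2) retry=(1,0)

counter=4 r=(1,3) succ=(0,2) retry=(1,0)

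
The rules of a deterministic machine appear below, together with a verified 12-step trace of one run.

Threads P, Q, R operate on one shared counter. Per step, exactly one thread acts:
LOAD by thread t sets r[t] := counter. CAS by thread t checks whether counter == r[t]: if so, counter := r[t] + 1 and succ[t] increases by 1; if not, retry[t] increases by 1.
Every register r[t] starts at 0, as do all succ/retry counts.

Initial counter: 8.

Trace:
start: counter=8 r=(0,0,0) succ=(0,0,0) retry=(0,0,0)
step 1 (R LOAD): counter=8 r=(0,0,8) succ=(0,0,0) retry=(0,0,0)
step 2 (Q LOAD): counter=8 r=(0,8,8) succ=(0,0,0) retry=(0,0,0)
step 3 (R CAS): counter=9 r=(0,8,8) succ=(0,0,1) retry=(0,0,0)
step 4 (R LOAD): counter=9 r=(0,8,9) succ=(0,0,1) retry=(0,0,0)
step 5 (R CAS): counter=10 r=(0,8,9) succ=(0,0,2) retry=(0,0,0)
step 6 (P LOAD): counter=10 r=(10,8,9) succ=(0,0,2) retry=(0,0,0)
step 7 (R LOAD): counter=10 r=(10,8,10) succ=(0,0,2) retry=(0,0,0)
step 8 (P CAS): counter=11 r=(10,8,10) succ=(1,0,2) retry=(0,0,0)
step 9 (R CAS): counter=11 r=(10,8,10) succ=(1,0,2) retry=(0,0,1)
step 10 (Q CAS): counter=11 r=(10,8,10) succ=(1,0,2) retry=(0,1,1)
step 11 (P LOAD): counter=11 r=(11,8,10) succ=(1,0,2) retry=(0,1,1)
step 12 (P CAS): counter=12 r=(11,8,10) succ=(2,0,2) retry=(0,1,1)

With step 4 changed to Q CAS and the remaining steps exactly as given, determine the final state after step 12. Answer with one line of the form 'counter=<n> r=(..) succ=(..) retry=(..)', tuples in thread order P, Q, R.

(re-executing from step 4 with the substitution; state before step 4: counter=9 r=(0,8,8) succ=(0,0,1) retry=(0,0,0))
step 4 (Q CAS): counter=9 r=(0,8,8) succ=(0,0,1) retry=(0,1,0)
step 5 (R CAS): counter=9 r=(0,8,8) succ=(0,0,1) retry=(0,1,1)
step 6 (P LOAD): counter=9 r=(9,8,8) succ=(0,0,1) retry=(0,1,1)
step 7 (R LOAD): counter=9 r=(9,8,9) succ=(0,0,1) retry=(0,1,1)
step 8 (P CAS): counter=10 r=(9,8,9) succ=(1,0,1) retry=(0,1,1)
step 9 (R CAS): counter=10 r=(9,8,9) succ=(1,0,1) retry=(0,1,2)
step 10 (Q CAS): counter=10 r=(9,8,9) succ=(1,0,1) retry=(0,2,2)
step 11 (P LOAD): counter=10 r=(10,8,9) succ=(1,0,1) retry=(0,2,2)
step 12 (P CAS): counter=11 r=(10,8,9) succ=(2,0,1) retry=(0,2,2)

counter=11 r=(10,8,9) succ=(2,0,1) retry=(0,2,2)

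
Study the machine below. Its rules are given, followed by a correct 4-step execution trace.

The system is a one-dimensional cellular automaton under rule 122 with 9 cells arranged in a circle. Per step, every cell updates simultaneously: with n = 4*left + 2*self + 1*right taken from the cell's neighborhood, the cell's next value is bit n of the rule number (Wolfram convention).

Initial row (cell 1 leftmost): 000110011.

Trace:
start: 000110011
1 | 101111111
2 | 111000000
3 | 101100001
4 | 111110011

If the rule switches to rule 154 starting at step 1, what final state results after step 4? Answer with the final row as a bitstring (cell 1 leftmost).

(re-executing steps 1..4 under rule 154; state before step 1: 000110011)
1 | 101101110
2 | 001001100
3 | 010111010
4 | 100110001

100110001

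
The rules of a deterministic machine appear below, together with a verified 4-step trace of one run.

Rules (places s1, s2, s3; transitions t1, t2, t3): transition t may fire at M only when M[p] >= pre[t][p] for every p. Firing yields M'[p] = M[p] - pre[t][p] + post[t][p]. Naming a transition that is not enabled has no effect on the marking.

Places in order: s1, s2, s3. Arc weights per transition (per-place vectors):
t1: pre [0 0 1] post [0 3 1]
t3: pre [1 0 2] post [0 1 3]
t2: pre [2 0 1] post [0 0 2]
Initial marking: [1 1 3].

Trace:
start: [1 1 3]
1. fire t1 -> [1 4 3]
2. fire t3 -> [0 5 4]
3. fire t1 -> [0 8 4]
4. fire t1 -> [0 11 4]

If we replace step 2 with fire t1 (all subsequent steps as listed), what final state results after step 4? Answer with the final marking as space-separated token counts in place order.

1 13 3

(re-executing from step 2 with the substitution; state before step 2: [1 4 3])
2. fire t1 -> [1 7 3]
3. fire t1 -> [1 10 3]
4. fire t1 -> [1 13 3]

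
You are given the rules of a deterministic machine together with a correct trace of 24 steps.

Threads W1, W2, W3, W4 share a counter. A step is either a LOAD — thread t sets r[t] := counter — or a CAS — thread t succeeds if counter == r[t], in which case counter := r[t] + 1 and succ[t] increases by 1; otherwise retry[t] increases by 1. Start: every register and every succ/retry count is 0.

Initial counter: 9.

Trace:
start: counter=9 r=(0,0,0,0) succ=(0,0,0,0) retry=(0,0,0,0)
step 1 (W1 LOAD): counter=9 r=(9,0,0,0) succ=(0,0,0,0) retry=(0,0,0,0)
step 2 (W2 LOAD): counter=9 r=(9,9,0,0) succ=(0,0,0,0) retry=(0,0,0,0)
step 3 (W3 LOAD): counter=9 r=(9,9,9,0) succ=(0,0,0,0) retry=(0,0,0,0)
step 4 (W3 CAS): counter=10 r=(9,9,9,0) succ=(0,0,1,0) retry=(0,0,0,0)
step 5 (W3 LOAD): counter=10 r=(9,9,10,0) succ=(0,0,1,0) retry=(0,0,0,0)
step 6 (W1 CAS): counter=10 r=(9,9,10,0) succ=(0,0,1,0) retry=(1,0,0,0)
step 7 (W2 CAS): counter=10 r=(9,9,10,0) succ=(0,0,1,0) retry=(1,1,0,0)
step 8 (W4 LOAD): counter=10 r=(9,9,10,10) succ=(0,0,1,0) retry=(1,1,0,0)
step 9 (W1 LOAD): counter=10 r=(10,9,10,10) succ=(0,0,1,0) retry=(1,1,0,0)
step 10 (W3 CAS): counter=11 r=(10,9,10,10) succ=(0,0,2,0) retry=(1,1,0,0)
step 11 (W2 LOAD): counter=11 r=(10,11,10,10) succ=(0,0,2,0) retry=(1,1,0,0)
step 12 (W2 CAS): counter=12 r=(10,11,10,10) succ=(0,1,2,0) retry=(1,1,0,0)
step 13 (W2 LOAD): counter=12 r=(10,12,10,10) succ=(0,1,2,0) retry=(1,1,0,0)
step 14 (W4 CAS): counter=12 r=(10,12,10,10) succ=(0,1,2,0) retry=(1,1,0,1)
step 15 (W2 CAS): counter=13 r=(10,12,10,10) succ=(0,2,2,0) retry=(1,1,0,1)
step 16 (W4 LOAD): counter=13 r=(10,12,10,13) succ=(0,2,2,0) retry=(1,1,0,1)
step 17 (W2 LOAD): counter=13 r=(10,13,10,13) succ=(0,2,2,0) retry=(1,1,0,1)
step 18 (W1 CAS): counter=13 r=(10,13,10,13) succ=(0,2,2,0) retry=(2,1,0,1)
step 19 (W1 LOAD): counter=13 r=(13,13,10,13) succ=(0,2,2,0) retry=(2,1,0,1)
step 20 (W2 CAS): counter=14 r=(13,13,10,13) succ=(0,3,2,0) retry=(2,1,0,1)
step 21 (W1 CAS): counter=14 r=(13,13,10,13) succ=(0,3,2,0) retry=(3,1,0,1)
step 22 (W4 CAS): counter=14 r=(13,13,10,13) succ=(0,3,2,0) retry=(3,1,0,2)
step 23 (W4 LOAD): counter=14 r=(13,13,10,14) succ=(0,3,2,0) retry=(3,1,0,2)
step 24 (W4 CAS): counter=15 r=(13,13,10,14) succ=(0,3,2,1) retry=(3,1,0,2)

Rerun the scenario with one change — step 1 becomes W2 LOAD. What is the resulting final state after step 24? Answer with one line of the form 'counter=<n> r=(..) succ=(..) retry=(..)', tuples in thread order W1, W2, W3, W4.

(re-executing from step 1 with the substitution; state before step 1: counter=9 r=(0,0,0,0) succ=(0,0,0,0) retry=(0,0,0,0))
step 1 (W2 LOAD): counter=9 r=(0,9,0,0) succ=(0,0,0,0) retry=(0,0,0,0)
step 2 (W2 LOAD): counter=9 r=(0,9,0,0) succ=(0,0,0,0) retry=(0,0,0,0)
step 3 (W3 LOAD): counter=9 r=(0,9,9,0) succ=(0,0,0,0) retry=(0,0,0,0)
step 4 (W3 CAS): counter=10 r=(0,9,9,0) succ=(0,0,1,0) retry=(0,0,0,0)
step 5 (W3 LOAD): counter=10 r=(0,9,10,0) succ=(0,0,1,0) retry=(0,0,0,0)
step 6 (W1 CAS): counter=10 r=(0,9,10,0) succ=(0,0,1,0) retry=(1,0,0,0)
step 7 (W2 CAS): counter=10 r=(0,9,10,0) succ=(0,0,1,0) retry=(1,1,0,0)
step 8 (W4 LOAD): counter=10 r=(0,9,10,10) succ=(0,0,1,0) retry=(1,1,0,0)
step 9 (W1 LOAD): counter=10 r=(10,9,10,10) succ=(0,0,1,0) retry=(1,1,0,0)
step 10 (W3 CAS): counter=11 r=(10,9,10,10) succ=(0,0,2,0) retry=(1,1,0,0)
step 11 (W2 LOAD): counter=11 r=(10,11,10,10) succ=(0,0,2,0) retry=(1,1,0,0)
step 12 (W2 CAS): counter=12 r=(10,11,10,10) succ=(0,1,2,0) retry=(1,1,0,0)
step 13 (W2 LOAD): counter=12 r=(10,12,10,10) succ=(0,1,2,0) retry=(1,1,0,0)
step 14 (W4 CAS): counter=12 r=(10,12,10,10) succ=(0,1,2,0) retry=(1,1,0,1)
step 15 (W2 CAS): counter=13 r=(10,12,10,10) succ=(0,2,2,0) retry=(1,1,0,1)
step 16 (W4 LOAD): counter=13 r=(10,12,10,13) succ=(0,2,2,0) retry=(1,1,0,1)
step 17 (W2 LOAD): counter=13 r=(10,13,10,13) succ=(0,2,2,0) retry=(1,1,0,1)
step 18 (W1 CAS): counter=13 r=(10,13,10,13) succ=(0,2,2,0) retry=(2,1,0,1)
step 19 (W1 LOAD): counter=13 r=(13,13,10,13) succ=(0,2,2,0) retry=(2,1,0,1)
step 20 (W2 CAS): counter=14 r=(13,13,10,13) succ=(0,3,2,0) retry=(2,1,0,1)
step 21 (W1 CAS): counter=14 r=(13,13,10,13) succ=(0,3,2,0) retry=(3,1,0,1)
step 22 (W4 CAS): counter=14 r=(13,13,10,13) succ=(0,3,2,0) retry=(3,1,0,2)
step 23 (W4 LOAD): counter=14 r=(13,13,10,14) succ=(0,3,2,0) retry=(3,1,0,2)
step 24 (W4 CAS): counter=15 r=(13,13,10,14) succ=(0,3,2,1) retry=(3,1,0,2)

counter=15 r=(13,13,10,14) succ=(0,3,2,1) retry=(3,1,0,2)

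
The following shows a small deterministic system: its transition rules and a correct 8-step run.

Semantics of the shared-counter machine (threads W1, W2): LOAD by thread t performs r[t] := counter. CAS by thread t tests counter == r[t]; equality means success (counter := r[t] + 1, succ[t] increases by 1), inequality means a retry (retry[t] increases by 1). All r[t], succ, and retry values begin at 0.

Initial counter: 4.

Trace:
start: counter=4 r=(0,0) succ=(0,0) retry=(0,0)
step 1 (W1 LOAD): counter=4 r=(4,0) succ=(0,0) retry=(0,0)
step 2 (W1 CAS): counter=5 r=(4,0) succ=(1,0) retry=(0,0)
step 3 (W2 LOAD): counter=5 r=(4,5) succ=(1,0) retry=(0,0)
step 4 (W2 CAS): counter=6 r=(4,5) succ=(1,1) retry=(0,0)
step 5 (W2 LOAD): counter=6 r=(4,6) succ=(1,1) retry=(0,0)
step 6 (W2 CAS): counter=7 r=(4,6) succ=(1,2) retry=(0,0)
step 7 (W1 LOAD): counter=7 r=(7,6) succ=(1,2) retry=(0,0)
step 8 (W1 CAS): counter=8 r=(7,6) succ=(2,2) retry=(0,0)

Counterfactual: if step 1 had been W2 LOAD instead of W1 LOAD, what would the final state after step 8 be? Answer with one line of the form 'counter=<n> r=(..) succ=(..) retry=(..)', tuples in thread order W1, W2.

(re-executing from step 1 with the substitution; state before step 1: counter=4 r=(0,0) succ=(0,0) retry=(0,0))
step 1 (W2 LOAD): counter=4 r=(0,4) succ=(0,0) retry=(0,0)
step 2 (W1 CAS): counter=4 r=(0,4) succ=(0,0) retry=(1,0)
step 3 (W2 LOAD): counter=4 r=(0,4) succ=(0,0) retry=(1,0)
step 4 (W2 CAS): counter=5 r=(0,4) succ=(0,1) retry=(1,0)
step 5 (W2 LOAD): counter=5 r=(0,5) succ=(0,1) retry=(1,0)
step 6 (W2 CAS): counter=6 r=(0,5) succ=(0,2) retry=(1,0)
step 7 (W1 LOAD): counter=6 r=(6,5) succ=(0,2) retry=(1,0)
step 8 (W1 CAS): counter=7 r=(6,5) succ=(1,2) retry=(1,0)

counter=7 r=(6,5) succ=(1,2) retry=(1,0)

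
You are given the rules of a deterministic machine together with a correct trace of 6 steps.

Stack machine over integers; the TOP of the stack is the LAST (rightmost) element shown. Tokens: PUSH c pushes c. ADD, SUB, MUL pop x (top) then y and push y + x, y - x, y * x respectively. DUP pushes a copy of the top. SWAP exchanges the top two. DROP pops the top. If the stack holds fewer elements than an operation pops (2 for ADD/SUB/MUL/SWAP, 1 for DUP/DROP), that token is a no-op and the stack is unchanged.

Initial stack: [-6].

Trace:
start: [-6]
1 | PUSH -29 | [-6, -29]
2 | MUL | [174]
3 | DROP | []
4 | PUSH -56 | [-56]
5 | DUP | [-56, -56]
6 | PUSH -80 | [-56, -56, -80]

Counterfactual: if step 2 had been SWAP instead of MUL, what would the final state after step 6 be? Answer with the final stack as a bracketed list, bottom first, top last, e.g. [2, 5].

[-29, -56, -56, -80]

(re-executing from step 2 with the substitution; state before step 2: [-6, -29])
2 | SWAP | [-29, -6]
3 | DROP | [-29]
4 | PUSH -56 | [-29, -56]
5 | DUP | [-29, -56, -56]
6 | PUSH -80 | [-29, -56, -56, -80]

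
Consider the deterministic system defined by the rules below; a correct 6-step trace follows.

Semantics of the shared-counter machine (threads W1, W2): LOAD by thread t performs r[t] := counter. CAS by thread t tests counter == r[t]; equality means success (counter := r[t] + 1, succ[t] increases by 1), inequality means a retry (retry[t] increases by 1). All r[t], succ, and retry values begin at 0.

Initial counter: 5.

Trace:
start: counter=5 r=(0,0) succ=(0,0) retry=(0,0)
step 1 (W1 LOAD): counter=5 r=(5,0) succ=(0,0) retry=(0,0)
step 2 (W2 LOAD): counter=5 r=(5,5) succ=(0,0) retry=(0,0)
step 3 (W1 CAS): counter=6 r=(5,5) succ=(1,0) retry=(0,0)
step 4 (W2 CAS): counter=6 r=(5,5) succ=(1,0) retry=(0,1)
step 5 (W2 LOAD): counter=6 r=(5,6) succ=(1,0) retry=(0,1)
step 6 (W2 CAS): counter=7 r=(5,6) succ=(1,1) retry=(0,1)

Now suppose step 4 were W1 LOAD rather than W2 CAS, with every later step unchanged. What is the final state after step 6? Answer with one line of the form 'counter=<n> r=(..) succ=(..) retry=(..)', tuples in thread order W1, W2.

(re-executing from step 4 with the substitution; state before step 4: counter=6 r=(5,5) succ=(1,0) retry=(0,0))
step 4 (W1 LOAD): counter=6 r=(6,5) succ=(1,0) retry=(0,0)
step 5 (W2 LOAD): counter=6 r=(6,6) succ=(1,0) retry=(0,0)
step 6 (W2 CAS): counter=7 r=(6,6) succ=(1,1) retry=(0,0)

counter=7 r=(6,6) succ=(1,1) retry=(0,0)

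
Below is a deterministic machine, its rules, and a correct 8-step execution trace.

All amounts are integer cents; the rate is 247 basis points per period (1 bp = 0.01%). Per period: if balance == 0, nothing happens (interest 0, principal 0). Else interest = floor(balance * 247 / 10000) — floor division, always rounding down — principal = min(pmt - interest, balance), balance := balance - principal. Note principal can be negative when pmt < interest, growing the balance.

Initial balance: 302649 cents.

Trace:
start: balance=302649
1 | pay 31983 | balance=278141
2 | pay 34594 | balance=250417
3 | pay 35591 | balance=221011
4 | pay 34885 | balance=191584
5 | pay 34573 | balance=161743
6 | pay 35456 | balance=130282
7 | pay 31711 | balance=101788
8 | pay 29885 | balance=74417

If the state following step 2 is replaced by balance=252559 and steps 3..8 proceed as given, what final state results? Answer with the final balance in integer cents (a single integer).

76896

state after step 2 := balance=252559
3 | pay 35591 | balance=223206
4 | pay 34885 | balance=193834
5 | pay 34573 | balance=164048
6 | pay 35456 | balance=132643
7 | pay 31711 | balance=104208
8 | pay 29885 | balance=76896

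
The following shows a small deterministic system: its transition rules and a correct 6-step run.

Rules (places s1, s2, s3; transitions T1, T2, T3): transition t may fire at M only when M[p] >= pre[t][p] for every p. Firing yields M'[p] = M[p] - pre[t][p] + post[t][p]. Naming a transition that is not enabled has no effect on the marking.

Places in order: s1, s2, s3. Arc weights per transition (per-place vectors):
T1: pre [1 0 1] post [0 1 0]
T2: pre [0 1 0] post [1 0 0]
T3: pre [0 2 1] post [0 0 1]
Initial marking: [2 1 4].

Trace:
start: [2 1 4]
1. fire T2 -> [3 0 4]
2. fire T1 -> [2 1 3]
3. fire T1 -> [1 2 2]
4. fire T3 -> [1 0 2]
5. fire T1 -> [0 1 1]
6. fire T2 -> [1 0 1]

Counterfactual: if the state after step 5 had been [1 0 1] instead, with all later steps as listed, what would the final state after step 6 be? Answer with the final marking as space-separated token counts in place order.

state after step 5 := [1 0 1]
6. fire T2 -> [1 0 1]

1 0 1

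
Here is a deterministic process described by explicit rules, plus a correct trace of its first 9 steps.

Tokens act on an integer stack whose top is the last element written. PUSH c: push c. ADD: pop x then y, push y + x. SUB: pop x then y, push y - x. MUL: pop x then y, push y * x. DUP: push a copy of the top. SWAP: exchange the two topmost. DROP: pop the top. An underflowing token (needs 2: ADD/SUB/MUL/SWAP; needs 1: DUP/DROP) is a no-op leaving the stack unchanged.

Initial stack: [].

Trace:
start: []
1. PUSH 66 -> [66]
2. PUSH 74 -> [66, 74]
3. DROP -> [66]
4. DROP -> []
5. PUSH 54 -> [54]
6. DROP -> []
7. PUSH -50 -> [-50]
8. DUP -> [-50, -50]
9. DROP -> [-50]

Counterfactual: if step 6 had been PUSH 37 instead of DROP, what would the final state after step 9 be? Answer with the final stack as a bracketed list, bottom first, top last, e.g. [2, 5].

(re-executing from step 6 with the substitution; state before step 6: [54])
6. PUSH 37 -> [54, 37]
7. PUSH -50 -> [54, 37, -50]
8. DUP -> [54, 37, -50, -50]
9. DROP -> [54, 37, -50]

[54, 37, -50]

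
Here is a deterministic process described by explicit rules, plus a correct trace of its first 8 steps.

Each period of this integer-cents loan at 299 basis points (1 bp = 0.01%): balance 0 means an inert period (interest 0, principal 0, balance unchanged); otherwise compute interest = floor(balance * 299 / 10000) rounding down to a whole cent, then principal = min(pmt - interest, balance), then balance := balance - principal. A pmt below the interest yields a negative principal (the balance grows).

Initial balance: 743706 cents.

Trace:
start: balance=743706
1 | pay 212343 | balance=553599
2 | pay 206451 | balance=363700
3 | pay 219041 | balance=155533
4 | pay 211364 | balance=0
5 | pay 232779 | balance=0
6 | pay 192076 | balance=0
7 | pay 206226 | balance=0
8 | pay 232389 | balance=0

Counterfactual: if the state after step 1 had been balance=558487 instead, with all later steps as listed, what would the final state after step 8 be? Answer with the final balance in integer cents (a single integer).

state after step 1 := balance=558487
2 | pay 206451 | balance=368734
3 | pay 219041 | balance=160718
4 | pay 211364 | balance=0
5 | pay 232779 | balance=0
6 | pay 192076 | balance=0
7 | pay 206226 | balance=0
8 | pay 232389 | balance=0

0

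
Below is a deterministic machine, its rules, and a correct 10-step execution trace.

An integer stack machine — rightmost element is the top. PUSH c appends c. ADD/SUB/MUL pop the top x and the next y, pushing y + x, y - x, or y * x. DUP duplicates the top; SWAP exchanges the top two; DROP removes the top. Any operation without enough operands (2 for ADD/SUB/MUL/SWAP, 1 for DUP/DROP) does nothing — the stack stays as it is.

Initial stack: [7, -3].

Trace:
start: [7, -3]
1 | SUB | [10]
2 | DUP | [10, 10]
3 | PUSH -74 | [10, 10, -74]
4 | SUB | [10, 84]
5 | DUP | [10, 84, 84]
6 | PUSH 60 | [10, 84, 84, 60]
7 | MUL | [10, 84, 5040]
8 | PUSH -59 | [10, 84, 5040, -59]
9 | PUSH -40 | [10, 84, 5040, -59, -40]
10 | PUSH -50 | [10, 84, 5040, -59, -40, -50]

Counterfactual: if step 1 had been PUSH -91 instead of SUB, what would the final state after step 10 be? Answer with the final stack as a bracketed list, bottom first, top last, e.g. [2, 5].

[7, -3, -91, -17, -1020, -59, -40, -50]

(re-executing from step 1 with the substitution; state before step 1: [7, -3])
1 | PUSH -91 | [7, -3, -91]
2 | DUP | [7, -3, -91, -91]
3 | PUSH -74 | [7, -3, -91, -91, -74]
4 | SUB | [7, -3, -91, -17]
5 | DUP | [7, -3, -91, -17, -17]
6 | PUSH 60 | [7, -3, -91, -17, -17, 60]
7 | MUL | [7, -3, -91, -17, -1020]
8 | PUSH -59 | [7, -3, -91, -17, -1020, -59]
9 | PUSH -40 | [7, -3, -91, -17, -1020, -59, -40]
10 | PUSH -50 | [7, -3, -91, -17, -1020, -59, -40, -50]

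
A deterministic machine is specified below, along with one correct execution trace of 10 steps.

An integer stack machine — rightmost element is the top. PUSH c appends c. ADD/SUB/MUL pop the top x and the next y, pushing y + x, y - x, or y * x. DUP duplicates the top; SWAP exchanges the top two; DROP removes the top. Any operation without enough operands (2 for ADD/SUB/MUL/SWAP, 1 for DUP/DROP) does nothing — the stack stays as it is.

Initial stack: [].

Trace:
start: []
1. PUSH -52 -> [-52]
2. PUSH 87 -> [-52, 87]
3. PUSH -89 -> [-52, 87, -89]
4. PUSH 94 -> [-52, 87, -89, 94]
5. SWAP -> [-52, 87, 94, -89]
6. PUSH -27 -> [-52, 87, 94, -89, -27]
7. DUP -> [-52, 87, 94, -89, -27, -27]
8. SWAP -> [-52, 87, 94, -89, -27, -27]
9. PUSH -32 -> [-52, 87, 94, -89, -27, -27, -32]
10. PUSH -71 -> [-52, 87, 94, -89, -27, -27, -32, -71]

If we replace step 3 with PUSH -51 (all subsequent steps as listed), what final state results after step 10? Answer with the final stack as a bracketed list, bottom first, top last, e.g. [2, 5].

(re-executing from step 3 with the substitution; state before step 3: [-52, 87])
3. PUSH -51 -> [-52, 87, -51]
4. PUSH 94 -> [-52, 87, -51, 94]
5. SWAP -> [-52, 87, 94, -51]
6. PUSH -27 -> [-52, 87, 94, -51, -27]
7. DUP -> [-52, 87, 94, -51, -27, -27]
8. SWAP -> [-52, 87, 94, -51, -27, -27]
9. PUSH -32 -> [-52, 87, 94, -51, -27, -27, -32]
10. PUSH -71 -> [-52, 87, 94, -51, -27, -27, -32, -71]

[-52, 87, 94, -51, -27, -27, -32, -71]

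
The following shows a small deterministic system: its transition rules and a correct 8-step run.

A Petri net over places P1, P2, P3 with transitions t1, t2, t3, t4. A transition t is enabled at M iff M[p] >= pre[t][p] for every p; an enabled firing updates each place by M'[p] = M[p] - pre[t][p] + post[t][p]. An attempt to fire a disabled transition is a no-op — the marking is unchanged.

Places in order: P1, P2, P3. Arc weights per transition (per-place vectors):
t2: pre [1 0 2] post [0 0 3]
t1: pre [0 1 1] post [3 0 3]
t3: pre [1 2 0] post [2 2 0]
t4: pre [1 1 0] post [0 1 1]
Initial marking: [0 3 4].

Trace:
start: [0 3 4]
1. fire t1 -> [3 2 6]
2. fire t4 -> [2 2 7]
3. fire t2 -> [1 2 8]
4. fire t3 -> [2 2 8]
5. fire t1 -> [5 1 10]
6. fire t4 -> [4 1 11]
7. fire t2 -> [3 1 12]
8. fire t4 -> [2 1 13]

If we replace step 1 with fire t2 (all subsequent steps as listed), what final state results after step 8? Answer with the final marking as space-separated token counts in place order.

0 2 9

(re-executing from step 1 with the substitution; state before step 1: [0 3 4])
1. fire t2 -> [0 3 4]
2. fire t4 -> [0 3 4]
3. fire t2 -> [0 3 4]
4. fire t3 -> [0 3 4]
5. fire t1 -> [3 2 6]
6. fire t4 -> [2 2 7]
7. fire t2 -> [1 2 8]
8. fire t4 -> [0 2 9]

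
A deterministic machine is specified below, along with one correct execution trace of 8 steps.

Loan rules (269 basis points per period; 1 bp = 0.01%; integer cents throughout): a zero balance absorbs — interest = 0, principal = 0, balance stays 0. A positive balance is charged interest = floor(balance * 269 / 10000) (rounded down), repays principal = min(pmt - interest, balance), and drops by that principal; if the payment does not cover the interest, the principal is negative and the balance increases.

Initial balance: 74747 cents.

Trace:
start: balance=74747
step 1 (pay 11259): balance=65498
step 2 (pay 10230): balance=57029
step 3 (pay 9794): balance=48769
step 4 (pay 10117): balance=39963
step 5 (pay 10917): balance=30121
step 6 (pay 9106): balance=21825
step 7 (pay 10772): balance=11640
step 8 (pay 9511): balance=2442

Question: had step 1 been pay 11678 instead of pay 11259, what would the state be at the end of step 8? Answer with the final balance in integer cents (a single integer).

1935

(re-executing from step 1 with the substitution; state before step 1: balance=74747)
step 1 (pay 11678): balance=65079
step 2 (pay 10230): balance=56599
step 3 (pay 9794): balance=48327
step 4 (pay 10117): balance=39509
step 5 (pay 10917): balance=29654
step 6 (pay 9106): balance=21345
step 7 (pay 10772): balance=11147
step 8 (pay 9511): balance=1935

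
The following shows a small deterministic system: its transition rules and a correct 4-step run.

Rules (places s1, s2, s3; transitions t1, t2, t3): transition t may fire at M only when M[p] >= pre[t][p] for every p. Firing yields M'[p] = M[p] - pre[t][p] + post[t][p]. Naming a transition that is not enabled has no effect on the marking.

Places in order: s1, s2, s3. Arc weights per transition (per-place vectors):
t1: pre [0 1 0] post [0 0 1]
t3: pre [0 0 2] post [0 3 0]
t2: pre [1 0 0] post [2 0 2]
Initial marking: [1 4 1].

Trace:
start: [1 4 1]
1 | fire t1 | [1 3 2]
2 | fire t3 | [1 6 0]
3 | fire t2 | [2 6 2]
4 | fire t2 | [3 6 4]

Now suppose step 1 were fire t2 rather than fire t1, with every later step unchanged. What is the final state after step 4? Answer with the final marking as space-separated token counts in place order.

4 7 5

(re-executing from step 1 with the substitution; state before step 1: [1 4 1])
1 | fire t2 | [2 4 3]
2 | fire t3 | [2 7 1]
3 | fire t2 | [3 7 3]
4 | fire t2 | [4 7 5]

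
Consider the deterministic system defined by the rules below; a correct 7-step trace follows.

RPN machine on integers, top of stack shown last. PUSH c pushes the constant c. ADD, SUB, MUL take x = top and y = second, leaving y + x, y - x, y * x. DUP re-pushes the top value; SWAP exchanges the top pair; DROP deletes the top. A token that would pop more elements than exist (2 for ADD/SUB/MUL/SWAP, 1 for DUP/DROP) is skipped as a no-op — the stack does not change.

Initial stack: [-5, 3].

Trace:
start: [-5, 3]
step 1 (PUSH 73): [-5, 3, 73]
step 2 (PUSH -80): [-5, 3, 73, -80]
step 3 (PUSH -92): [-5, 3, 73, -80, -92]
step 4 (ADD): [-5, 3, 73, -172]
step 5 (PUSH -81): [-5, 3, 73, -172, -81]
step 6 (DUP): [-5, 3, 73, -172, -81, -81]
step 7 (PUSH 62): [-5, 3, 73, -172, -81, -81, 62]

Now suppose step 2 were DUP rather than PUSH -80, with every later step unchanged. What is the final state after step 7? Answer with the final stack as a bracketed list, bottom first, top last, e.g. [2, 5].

[-5, 3, 73, -19, -81, -81, 62]

(re-executing from step 2 with the substitution; state before step 2: [-5, 3, 73])
step 2 (DUP): [-5, 3, 73, 73]
step 3 (PUSH -92): [-5, 3, 73, 73, -92]
step 4 (ADD): [-5, 3, 73, -19]
step 5 (PUSH -81): [-5, 3, 73, -19, -81]
step 6 (DUP): [-5, 3, 73, -19, -81, -81]
step 7 (PUSH 62): [-5, 3, 73, -19, -81, -81, 62]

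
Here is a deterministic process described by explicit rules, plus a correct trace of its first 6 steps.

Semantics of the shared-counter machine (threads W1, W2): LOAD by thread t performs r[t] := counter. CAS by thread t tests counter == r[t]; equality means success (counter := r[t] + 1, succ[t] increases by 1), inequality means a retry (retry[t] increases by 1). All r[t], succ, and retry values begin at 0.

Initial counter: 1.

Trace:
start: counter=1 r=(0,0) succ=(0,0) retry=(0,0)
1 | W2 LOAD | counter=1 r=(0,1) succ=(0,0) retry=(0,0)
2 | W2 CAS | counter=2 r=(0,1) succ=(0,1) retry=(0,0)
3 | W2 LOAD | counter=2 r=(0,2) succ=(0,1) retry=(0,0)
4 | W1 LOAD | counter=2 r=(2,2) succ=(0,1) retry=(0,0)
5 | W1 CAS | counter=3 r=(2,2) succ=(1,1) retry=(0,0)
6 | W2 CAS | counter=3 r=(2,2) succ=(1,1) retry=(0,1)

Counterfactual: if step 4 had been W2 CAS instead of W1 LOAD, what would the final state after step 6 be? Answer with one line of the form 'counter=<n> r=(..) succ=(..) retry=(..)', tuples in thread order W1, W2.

counter=3 r=(0,2) succ=(0,2) retry=(1,1)

(re-executing from step 4 with the substitution; state before step 4: counter=2 r=(0,2) succ=(0,1) retry=(0,0))
4 | W2 CAS | counter=3 r=(0,2) succ=(0,2) retry=(0,0)
5 | W1 CAS | counter=3 r=(0,2) succ=(0,2) retry=(1,0)
6 | W2 CAS | counter=3 r=(0,2) succ=(0,2) retry=(1,1)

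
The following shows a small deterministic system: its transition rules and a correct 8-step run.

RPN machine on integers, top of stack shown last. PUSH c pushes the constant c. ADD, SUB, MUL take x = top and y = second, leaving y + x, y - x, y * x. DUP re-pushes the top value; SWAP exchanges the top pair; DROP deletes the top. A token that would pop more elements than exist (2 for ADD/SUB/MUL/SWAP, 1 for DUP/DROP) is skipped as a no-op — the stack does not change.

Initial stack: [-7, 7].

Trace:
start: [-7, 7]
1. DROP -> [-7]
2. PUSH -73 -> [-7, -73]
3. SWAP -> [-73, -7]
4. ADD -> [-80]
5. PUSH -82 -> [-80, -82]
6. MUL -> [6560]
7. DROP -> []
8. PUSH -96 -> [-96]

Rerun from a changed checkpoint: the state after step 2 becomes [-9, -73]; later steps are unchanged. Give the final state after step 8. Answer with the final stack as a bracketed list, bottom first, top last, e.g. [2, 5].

state after step 2 := [-9, -73]
3. SWAP -> [-73, -9]
4. ADD -> [-82]
5. PUSH -82 -> [-82, -82]
6. MUL -> [6724]
7. DROP -> []
8. PUSH -96 -> [-96]

[-96]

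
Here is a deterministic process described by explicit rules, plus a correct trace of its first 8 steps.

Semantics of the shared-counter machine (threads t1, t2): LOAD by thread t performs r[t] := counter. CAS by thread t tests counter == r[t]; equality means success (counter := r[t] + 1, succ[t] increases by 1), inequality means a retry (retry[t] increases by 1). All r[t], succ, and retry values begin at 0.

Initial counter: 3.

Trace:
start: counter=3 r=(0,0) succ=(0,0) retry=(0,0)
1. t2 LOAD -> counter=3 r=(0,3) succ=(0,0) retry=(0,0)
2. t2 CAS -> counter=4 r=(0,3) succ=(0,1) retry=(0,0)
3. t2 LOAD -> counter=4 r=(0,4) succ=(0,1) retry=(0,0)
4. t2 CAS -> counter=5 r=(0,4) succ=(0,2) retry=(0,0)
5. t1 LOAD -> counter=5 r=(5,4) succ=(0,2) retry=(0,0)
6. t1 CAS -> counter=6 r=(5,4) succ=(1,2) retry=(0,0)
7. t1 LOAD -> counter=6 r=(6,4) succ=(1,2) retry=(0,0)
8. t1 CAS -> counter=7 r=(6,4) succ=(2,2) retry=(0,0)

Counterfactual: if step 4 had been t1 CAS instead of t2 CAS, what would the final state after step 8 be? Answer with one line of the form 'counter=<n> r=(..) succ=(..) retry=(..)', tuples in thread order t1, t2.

(re-executing from step 4 with the substitution; state before step 4: counter=4 r=(0,4) succ=(0,1) retry=(0,0))
4. t1 CAS -> counter=4 r=(0,4) succ=(0,1) retry=(1,0)
5. t1 LOAD -> counter=4 r=(4,4) succ=(0,1) retry=(1,0)
6. t1 CAS -> counter=5 r=(4,4) succ=(1,1) retry=(1,0)
7. t1 LOAD -> counter=5 r=(5,4) succ=(1,1) retry=(1,0)
8. t1 CAS -> counter=6 r=(5,4) succ=(2,1) retry=(1,0)

counter=6 r=(5,4) succ=(2,1) retry=(1,0)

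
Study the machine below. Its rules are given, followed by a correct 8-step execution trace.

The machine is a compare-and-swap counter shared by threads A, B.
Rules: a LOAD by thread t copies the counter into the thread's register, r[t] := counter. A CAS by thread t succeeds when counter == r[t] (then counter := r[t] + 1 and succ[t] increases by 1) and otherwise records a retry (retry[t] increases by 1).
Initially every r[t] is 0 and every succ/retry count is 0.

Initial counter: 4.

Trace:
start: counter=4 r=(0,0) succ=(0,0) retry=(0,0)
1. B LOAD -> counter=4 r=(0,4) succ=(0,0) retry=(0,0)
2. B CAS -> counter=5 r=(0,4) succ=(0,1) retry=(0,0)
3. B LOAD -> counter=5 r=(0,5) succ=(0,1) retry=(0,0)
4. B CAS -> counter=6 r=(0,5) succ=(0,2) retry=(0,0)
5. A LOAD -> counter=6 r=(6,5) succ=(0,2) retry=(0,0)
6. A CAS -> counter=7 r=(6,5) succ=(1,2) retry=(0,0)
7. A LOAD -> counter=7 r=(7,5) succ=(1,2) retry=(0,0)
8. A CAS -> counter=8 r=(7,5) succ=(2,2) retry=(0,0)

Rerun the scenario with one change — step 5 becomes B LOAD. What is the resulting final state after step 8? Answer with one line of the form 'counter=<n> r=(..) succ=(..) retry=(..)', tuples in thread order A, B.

(re-executing from step 5 with the substitution; state before step 5: counter=6 r=(0,5) succ=(0,2) retry=(0,0))
5. B LOAD -> counter=6 r=(0,6) succ=(0,2) retry=(0,0)
6. A CAS -> counter=6 r=(0,6) succ=(0,2) retry=(1,0)
7. A LOAD -> counter=6 r=(6,6) succ=(0,2) retry=(1,0)
8. A CAS -> counter=7 r=(6,6) succ=(1,2) retry=(1,0)

counter=7 r=(6,6) succ=(1,2) retry=(1,0)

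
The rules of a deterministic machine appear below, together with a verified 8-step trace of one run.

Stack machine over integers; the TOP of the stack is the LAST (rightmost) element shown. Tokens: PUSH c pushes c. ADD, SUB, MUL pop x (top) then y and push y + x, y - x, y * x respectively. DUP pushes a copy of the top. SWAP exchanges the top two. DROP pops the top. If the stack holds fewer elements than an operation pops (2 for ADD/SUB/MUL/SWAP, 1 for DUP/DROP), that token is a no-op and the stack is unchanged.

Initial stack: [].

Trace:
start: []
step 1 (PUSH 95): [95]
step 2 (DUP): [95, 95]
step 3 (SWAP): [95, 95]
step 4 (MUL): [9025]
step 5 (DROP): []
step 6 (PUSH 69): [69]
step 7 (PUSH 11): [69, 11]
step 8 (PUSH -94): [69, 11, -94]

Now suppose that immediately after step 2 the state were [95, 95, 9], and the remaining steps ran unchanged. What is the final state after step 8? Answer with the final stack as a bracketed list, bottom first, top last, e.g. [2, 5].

[95, 69, 11, -94]

state after step 2 := [95, 95, 9]
step 3 (SWAP): [95, 9, 95]
step 4 (MUL): [95, 855]
step 5 (DROP): [95]
step 6 (PUSH 69): [95, 69]
step 7 (PUSH 11): [95, 69, 11]
step 8 (PUSH -94): [95, 69, 11, -94]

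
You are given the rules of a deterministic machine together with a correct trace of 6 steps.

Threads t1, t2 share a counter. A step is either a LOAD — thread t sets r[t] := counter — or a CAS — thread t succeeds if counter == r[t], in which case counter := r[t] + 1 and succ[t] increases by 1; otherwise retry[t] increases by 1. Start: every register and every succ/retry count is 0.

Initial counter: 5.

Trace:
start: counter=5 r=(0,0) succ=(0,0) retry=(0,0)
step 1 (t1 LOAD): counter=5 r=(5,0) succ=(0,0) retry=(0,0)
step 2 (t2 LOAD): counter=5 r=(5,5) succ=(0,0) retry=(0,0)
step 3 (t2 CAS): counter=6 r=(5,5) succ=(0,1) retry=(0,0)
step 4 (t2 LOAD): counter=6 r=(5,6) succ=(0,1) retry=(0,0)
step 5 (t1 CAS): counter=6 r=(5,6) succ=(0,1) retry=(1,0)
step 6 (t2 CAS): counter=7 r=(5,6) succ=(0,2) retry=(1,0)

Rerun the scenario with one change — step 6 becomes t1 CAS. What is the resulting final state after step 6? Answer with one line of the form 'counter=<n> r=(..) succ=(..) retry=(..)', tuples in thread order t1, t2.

counter=6 r=(5,6) succ=(0,1) retry=(2,0)

(re-executing from step 6 with the substitution; state before step 6: counter=6 r=(5,6) succ=(0,1) retry=(1,0))
step 6 (t1 CAS): counter=6 r=(5,6) succ=(0,1) retry=(2,0)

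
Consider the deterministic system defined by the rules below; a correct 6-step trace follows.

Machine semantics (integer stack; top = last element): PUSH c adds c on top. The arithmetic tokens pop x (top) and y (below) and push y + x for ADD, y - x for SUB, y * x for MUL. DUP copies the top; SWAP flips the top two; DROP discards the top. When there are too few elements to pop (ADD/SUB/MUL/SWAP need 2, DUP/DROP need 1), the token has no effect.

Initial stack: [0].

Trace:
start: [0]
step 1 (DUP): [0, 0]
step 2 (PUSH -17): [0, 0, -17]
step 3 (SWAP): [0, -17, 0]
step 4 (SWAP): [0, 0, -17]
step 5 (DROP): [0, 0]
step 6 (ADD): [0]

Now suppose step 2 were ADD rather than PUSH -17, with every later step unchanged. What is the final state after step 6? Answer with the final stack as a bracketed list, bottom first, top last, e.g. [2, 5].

(re-executing from step 2 with the substitution; state before step 2: [0, 0])
step 2 (ADD): [0]
step 3 (SWAP): [0]
step 4 (SWAP): [0]
step 5 (DROP): []
step 6 (ADD): []

[]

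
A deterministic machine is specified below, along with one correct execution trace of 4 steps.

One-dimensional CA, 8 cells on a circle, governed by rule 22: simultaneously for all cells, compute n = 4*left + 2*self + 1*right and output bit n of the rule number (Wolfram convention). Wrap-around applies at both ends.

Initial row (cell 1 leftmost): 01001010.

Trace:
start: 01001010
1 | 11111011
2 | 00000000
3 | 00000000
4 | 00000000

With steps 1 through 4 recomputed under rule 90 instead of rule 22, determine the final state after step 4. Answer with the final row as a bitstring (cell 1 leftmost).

00000000

(re-executing steps 1..4 under rule 90; state before step 1: 01001010)
1 | 10110001
2 | 10111011
3 | 10101010
4 | 00000000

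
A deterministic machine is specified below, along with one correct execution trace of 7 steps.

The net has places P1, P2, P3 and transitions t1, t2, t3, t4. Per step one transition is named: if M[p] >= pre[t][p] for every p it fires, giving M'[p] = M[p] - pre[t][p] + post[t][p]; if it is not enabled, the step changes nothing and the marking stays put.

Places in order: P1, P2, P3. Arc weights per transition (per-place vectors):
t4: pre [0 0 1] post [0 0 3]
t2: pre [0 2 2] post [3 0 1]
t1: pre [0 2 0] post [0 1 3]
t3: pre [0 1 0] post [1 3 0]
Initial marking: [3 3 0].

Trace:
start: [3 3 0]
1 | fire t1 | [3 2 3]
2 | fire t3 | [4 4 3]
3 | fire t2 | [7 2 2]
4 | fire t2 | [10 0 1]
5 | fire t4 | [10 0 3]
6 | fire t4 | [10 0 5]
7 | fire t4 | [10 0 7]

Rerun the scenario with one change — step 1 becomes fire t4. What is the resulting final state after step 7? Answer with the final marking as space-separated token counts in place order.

(re-executing from step 1 with the substitution; state before step 1: [3 3 0])
1 | fire t4 | [3 3 0]
2 | fire t3 | [4 5 0]
3 | fire t2 | [4 5 0]
4 | fire t2 | [4 5 0]
5 | fire t4 | [4 5 0]
6 | fire t4 | [4 5 0]
7 | fire t4 | [4 5 0]

4 5 0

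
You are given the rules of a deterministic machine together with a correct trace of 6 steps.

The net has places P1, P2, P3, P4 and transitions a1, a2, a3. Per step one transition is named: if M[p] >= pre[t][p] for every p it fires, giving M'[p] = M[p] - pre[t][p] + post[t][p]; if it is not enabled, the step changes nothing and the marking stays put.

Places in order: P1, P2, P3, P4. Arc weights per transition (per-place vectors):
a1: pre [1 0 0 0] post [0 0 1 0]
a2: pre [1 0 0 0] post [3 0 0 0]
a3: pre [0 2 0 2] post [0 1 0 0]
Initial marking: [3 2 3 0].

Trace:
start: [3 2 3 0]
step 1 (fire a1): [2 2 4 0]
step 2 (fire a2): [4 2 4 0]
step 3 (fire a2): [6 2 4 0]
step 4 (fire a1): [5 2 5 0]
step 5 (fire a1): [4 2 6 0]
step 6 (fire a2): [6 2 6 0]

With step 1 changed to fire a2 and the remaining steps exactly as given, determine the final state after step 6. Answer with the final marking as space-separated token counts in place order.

9 2 5 0

(re-executing from step 1 with the substitution; state before step 1: [3 2 3 0])
step 1 (fire a2): [5 2 3 0]
step 2 (fire a2): [7 2 3 0]
step 3 (fire a2): [9 2 3 0]
step 4 (fire a1): [8 2 4 0]
step 5 (fire a1): [7 2 5 0]
step 6 (fire a2): [9 2 5 0]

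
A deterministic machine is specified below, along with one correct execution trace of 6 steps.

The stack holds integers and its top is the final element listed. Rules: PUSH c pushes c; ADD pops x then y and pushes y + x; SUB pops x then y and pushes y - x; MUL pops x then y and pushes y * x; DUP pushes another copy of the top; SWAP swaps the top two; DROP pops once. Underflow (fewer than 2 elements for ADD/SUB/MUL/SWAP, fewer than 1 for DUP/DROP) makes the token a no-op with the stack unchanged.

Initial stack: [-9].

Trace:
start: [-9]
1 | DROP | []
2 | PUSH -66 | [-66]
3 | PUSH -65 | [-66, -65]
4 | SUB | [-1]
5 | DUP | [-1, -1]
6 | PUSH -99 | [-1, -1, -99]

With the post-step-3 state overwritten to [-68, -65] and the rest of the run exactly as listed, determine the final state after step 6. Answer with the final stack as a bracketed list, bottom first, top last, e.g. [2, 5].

[-3, -3, -99]

state after step 3 := [-68, -65]
4 | SUB | [-3]
5 | DUP | [-3, -3]
6 | PUSH -99 | [-3, -3, -99]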